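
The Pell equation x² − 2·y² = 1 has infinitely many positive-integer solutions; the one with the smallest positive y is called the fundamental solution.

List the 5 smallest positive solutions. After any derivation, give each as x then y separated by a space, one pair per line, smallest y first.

3 2
17 12
99 70
577 408
3363 2378

√2 → a₀=1, period (2); ℓ=1 odd so k=1
a_0=1:  p_0=1·1+0=1,  q_0=1·0+1=1
a_1=2:  p_1=2·1+1=3,  q_1=2·1+0=2
fundamental: x₁=3, y₁=2  (since 9 − 2·4 = 1)
(x_2, y_2) = (3·3 + 2·2·2, 3·2 + 2·3) = (17, 12)
(x_3, y_3) = (3·17 + 2·2·12, 3·12 + 2·17) = (99, 70)
(x_4, y_4) = (3·99 + 2·2·70, 3·70 + 2·99) = (577, 408)
(x_5, y_5) = (3·577 + 2·2·408, 3·408 + 2·577) = (3363, 2378)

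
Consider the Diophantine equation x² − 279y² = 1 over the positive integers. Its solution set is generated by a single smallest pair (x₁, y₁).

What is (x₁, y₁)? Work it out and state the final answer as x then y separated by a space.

1520 91

√279 → a₀=16, period (1,2,2,1,2,2,1,32); ℓ=8 even so k=7
k=0  a_k=16  p_k/q_k = 16/1
k=1  a_k=1  p_k/q_k = 17/1
…
k=3  a_k=2  p_k/q_k = 117/7
k=4  a_k=1  p_k/q_k = 167/10
k=5  a_k=2  p_k/q_k = 451/27
k=6  a_k=2  p_k/q_k = 1069/64
k=7  a_k=1  p_k/q_k = 1520/91
fundamental: x₁=1520, y₁=91  (since 2310400 − 279·8281 = 1)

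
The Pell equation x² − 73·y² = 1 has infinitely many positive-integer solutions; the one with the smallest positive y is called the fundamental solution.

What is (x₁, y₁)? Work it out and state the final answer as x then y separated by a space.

2281249 267000

√73 = [8; 1,1,5,5,1,1,16, …], period ℓ=7 (odd) → k=13
i=0: a=8 ⇒ p=8, q=1
i=1: a=1 ⇒ p=9, q=1
…
i=3: a=5 ⇒ p=94, q=11
i=4: a=5 ⇒ p=487, q=57
i=5: a=1 ⇒ p=581, q=68
i=6: a=1 ⇒ p=1068, q=125
…
i=9: a=1 ⇒ p=36406, q=4261
…
i=11: a=5 ⇒ p=1040241, q=121751
i=12: a=1 ⇒ p=1241008, q=145249
i=13: a=1 ⇒ p=2281249, q=267000
fundamental: x₁=2281249, y₁=267000  (since 5204097000001 − 73·71289000000 = 1)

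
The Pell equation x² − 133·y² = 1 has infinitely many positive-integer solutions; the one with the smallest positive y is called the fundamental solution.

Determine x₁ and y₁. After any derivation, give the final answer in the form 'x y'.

[11; 1,1,7,5,1,…,1,1,22] for √133; ℓ=16 ⇒ convergent index 15
i=0: a=11 ⇒ p=11, q=1
i=1: a=1 ⇒ p=12, q=1
i=2: a=1 ⇒ p=23, q=2
…
i=5: a=1 ⇒ p=1061, q=92
i=6: a=1 ⇒ p=1949, q=169
…
i=8: a=2 ⇒ p=7969, q=691
i=9: a=1 ⇒ p=10979, q=952
i=10: a=1 ⇒ p=18948, q=1643
i=11: a=1 ⇒ p=29927, q=2595
i=12: a=5 ⇒ p=168583, q=14618
i=13: a=7 ⇒ p=1210008, q=104921
i=14: a=1 ⇒ p=1378591, q=119539
i=15: a=1 ⇒ p=2588599, q=224460
fundamental: x₁=2588599, y₁=224460  (since 6700844782801 − 133·50382291600 = 1)

2588599 224460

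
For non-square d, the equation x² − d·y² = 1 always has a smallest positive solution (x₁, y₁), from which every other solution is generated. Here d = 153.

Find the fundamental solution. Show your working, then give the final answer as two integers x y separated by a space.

[12; 2,1,2,2,2,1,2,24] for √153; ℓ=8 ⇒ convergent index 7
k=0  a_k=12  p_k/q_k = 12/1
k=1  a_k=2  p_k/q_k = 25/2
k=2  a_k=1  p_k/q_k = 37/3
k=3  a_k=2  p_k/q_k = 99/8
k=4  a_k=2  p_k/q_k = 235/19
k=5  a_k=2  p_k/q_k = 569/46
k=6  a_k=1  p_k/q_k = 804/65
k=7  a_k=2  p_k/q_k = 2177/176
(x₁, y₁) = (2177, 176);  2177² − 153·176² = 1 ✓

2177 176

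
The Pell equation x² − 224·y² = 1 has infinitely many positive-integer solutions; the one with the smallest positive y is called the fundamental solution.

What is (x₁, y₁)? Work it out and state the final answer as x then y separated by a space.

√224 → a₀=14, period (1,28); ℓ=2 even so k=1
i=0: a=14 ⇒ p=14, q=1
i=1: a=1 ⇒ p=15, q=1
→ (15, 1).  Check: 15²=225, 224·1²=224, difference 1.

15 1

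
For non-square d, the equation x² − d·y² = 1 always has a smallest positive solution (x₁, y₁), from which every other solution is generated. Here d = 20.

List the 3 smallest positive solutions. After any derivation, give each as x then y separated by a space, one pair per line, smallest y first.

d=20: √d = [4; 2,8] (ℓ=2, even), read p_1/q_1
i=0: a=4 ⇒ p=4, q=1
i=1: a=2 ⇒ p=9, q=2
(x₁, y₁) = (9, 2);  9² − 20·2² = 1 ✓
n=2: (9,2)∘(9,2) = (9·9+20·2·2, 9·2+2·9) = (161,36)
n=3: (161,36)∘(9,2) = (9·161+20·2·36, 9·36+2·161) = (2889,646)

9 2
161 36
2889 646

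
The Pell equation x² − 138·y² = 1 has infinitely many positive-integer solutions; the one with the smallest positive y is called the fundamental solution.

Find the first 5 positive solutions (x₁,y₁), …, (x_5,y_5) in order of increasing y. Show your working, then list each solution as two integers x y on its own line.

√138 → a₀=11, period (1,2,1,22); ℓ=4 even so k=3
a_0=11:  p_0=11·1+0=11,  q_0=11·0+1=1
…
a_2=2:  p_2=2·12+11=35,  q_2=2·1+1=3
a_3=1:  p_3=1·35+12=47,  q_3=1·3+1=4
fundamental: x₁=47, y₁=4  (since 2209 − 138·16 = 1)
k=2:  x_2 = 47·47+138·4·4 = 4417,  y_2 = 47·4+4·47 = 376
k=3:  x_3 = 47·4417+138·4·376 = 415151,  y_3 = 47·376+4·4417 = 35340
k=4:  x_4 = 47·415151+138·4·35340 = 39019777,  y_4 = 47·35340+4·415151 = 3321584
k=5:  x_5 = 47·39019777+138·4·3321584 = 3667443887,  y_5 = 47·3321584+4·39019777 = 312193556

47 4
4417 376
415151 35340
39019777 3321584
3667443887 312193556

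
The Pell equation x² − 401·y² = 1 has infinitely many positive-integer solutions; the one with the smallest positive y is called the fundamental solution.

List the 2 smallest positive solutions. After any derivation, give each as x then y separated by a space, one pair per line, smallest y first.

801 40
1283201 64080

√401 → a₀=20, period (40); ℓ=1 odd so k=1
i=0: a=20 ⇒ p=20, q=1
i=1: a=40 ⇒ p=801, q=40
fundamental: x₁=801, y₁=40  (since 641601 − 401·1600 = 1)
k=2:  x_2 = 801·801+401·40·40 = 1283201,  y_2 = 801·40+40·801 = 64080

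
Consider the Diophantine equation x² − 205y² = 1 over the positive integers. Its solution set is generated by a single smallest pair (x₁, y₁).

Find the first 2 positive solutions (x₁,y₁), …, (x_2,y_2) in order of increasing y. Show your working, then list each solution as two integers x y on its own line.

39689 2772
3150433441 220035816

[14; 3,6,1,4,1,6,3,28] for √205; ℓ=8 ⇒ convergent index 7
a_0=14:  p_0=14·1+0=14,  q_0=14·0+1=1
a_1=3:  p_1=3·14+1=43,  q_1=3·1+0=3
a_2=6:  p_2=6·43+14=272,  q_2=6·3+1=19
a_3=1:  p_3=1·272+43=315,  q_3=1·19+3=22
a_4=4:  p_4=4·315+272=1532,  q_4=4·22+19=107
a_5=1:  p_5=1·1532+315=1847,  q_5=1·107+22=129
a_6=6:  p_6=6·1847+1532=12614,  q_6=6·129+107=881
a_7=3:  p_7=3·12614+1847=39689,  q_7=3·881+129=2772
(x₁, y₁) = (39689, 2772);  39689² − 205·2772² = 1 ✓
k=2:  x_2 = 39689·39689+205·2772·2772 = 3150433441,  y_2 = 39689·2772+2772·39689 = 220035816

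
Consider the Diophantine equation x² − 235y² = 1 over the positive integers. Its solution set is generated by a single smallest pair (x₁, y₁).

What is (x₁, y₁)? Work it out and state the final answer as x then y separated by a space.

46 3

√235 → a₀=15, period (3,30); ℓ=2 even so k=1
i=0: a=15 ⇒ p=15, q=1
i=1: a=3 ⇒ p=46, q=3
(x₁, y₁) = (46, 3);  46² − 235·3² = 1 ✓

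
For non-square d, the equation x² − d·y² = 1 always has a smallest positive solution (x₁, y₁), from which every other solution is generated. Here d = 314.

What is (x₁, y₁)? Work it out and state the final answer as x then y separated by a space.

√314 → a₀=17, period (1,2,1,1,2,1,34); ℓ=7 odd so k=13
a_0=17:  p_0=17·1+0=17,  q_0=17·0+1=1
…
a_2=2:  p_2=2·18+17=53,  q_2=2·1+1=3
a_3=1:  p_3=1·53+18=71,  q_3=1·3+1=4
…
a_5=2:  p_5=2·124+71=319,  q_5=2·7+4=18
a_6=1:  p_6=1·319+124=443,  q_6=1·18+7=25
…
a_8=1:  p_8=1·15381+443=15824,  q_8=1·868+25=893
…
a_10=1:  p_10=1·47029+15824=62853,  q_10=1·2654+893=3547
…
a_12=2:  p_12=2·109882+62853=282617,  q_12=2·6201+3547=15949
a_13=1:  p_13=1·282617+109882=392499,  q_13=1·15949+6201=22150
(x₁, y₁) = (392499, 22150);  392499² − 314·22150² = 1 ✓

392499 22150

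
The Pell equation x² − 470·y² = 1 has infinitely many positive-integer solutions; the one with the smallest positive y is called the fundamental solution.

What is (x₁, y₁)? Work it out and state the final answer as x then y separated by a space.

1691 78

√470 → a₀=21, period (1,2,8,2,1,42); ℓ=6 even so k=5
k=0  a_k=21  p_k/q_k = 21/1
k=1  a_k=1  p_k/q_k = 22/1
k=2  a_k=2  p_k/q_k = 65/3
k=3  a_k=8  p_k/q_k = 542/25
k=4  a_k=2  p_k/q_k = 1149/53
k=5  a_k=1  p_k/q_k = 1691/78
fundamental: x₁=1691, y₁=78  (since 2859481 − 470·6084 = 1)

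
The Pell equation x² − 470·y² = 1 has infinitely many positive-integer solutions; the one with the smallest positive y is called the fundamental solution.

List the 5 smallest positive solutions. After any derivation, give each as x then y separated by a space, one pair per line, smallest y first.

[21; 1,2,8,2,1,42] for √470; ℓ=6 ⇒ convergent index 5
i=0: a=21 ⇒ p=21, q=1
i=1: a=1 ⇒ p=22, q=1
…
i=3: a=8 ⇒ p=542, q=25
i=4: a=2 ⇒ p=1149, q=53
i=5: a=1 ⇒ p=1691, q=78
fundamental: x₁=1691, y₁=78  (since 2859481 − 470·6084 = 1)
k=2:  x_2 = 1691·1691+470·78·78 = 5718961,  y_2 = 1691·78+78·1691 = 263796
k=3:  x_3 = 1691·5718961+470·78·263796 = 19341524411,  y_3 = 1691·263796+78·5718961 = 892157994
k=4:  x_4 = 1691·19341524411+470·78·892157994 = 65413029839041,  y_4 = 1691·892157994+78·19341524411 = 3017278071912
k=5:  x_5 = 1691·65413029839041+470·78·3017278071912 = 221226847574112251,  y_5 = 1691·3017278071912+78·65413029839041 = 10204433547048390

1691 78
5718961 263796
19341524411 892157994
65413029839041 3017278071912
221226847574112251 10204433547048390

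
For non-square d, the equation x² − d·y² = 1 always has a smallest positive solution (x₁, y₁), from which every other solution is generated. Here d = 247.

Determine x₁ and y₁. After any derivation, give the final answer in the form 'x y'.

85292 5427

d=247: √d = [15; 1,2,1,1,9,1,9,1,1,2,1,30] (ℓ=12, even), read p_11/q_11
a_0=15:  p_0=15·1+0=15,  q_0=15·0+1=1
a_1=1:  p_1=1·15+1=16,  q_1=1·1+0=1
…
a_5=9:  p_5=9·110+63=1053,  q_5=9·7+4=67
…
a_7=9:  p_7=9·1163+1053=11520,  q_7=9·74+67=733
…
a_9=1:  p_9=1·12683+11520=24203,  q_9=1·807+733=1540
a_10=2:  p_10=2·24203+12683=61089,  q_10=2·1540+807=3887
a_11=1:  p_11=1·61089+24203=85292,  q_11=1·3887+1540=5427
→ (85292, 5427).  Check: 85292²=7274725264, 247·5427²=7274725263, difference 1.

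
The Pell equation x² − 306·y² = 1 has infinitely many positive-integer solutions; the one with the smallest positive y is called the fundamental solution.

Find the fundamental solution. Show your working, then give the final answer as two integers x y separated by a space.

35 2

√306 = [17; 2,34, …], period ℓ=2 (even) → k=1
a_0=17:  p_0=17·1+0=17,  q_0=17·0+1=1
a_1=2:  p_1=2·17+1=35,  q_1=2·1+0=2
fundamental: x₁=35, y₁=2  (since 1225 − 306·4 = 1)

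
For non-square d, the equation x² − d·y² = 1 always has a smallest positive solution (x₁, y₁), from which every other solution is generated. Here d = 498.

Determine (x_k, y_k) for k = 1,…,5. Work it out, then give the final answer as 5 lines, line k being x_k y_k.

179777 8056
64639539457 2896567024
23241404969742401 1041472259739240
8356540122426119709697 374465516875386131936
3004627427155559641130652737 134640574453571113022377304

√498 → a₀=22, period (3,6,22,6,3,44); ℓ=6 even so k=5
k=0  a_k=22  p_k/q_k = 22/1
k=1  a_k=3  p_k/q_k = 67/3
k=2  a_k=6  p_k/q_k = 424/19
k=3  a_k=22  p_k/q_k = 9395/421
k=4  a_k=6  p_k/q_k = 56794/2545
k=5  a_k=3  p_k/q_k = 179777/8056
(x₁, y₁) = (179777, 8056);  179777² − 498·8056² = 1 ✓
k=2:  x_2 = 179777·179777+498·8056·8056 = 64639539457,  y_2 = 179777·8056+8056·179777 = 2896567024
k=3:  x_3 = 179777·64639539457+498·8056·2896567024 = 23241404969742401,  y_3 = 179777·2896567024+8056·64639539457 = 1041472259739240
k=4:  x_4 = 179777·23241404969742401+498·8056·1041472259739240 = 8356540122426119709697,  y_4 = 179777·1041472259739240+8056·23241404969742401 = 374465516875386131936
k=5:  x_5 = 179777·8356540122426119709697+498·8056·374465516875386131936 = 3004627427155559641130652737,  y_5 = 179777·374465516875386131936+8056·8356540122426119709697 = 134640574453571113022377304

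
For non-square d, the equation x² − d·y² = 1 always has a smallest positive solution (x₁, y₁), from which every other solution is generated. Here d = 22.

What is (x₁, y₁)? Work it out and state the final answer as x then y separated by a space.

√22 = [4; 1,2,4,2,1,8, …], period ℓ=6 (even) → k=5
i=0: a=4 ⇒ p=4, q=1
i=1: a=1 ⇒ p=5, q=1
i=2: a=2 ⇒ p=14, q=3
i=3: a=4 ⇒ p=61, q=13
i=4: a=2 ⇒ p=136, q=29
i=5: a=1 ⇒ p=197, q=42
fundamental: x₁=197, y₁=42  (since 38809 − 22·1764 = 1)

197 42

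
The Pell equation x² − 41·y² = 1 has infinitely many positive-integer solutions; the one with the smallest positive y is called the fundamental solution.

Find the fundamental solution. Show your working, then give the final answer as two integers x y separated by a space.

d=41: √d = [6; 2,2,12] (ℓ=3, odd), read p_5/q_5
i=0: a=6 ⇒ p=6, q=1
i=1: a=2 ⇒ p=13, q=2
…
i=4: a=2 ⇒ p=826, q=129
i=5: a=2 ⇒ p=2049, q=320
fundamental: x₁=2049, y₁=320  (since 4198401 − 41·102400 = 1)

2049 320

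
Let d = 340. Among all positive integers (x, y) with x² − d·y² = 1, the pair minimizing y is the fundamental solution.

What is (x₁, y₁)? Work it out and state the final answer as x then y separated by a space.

√340 → a₀=18, period (2,3,1,1,1,…,3,2,36); ℓ=14 even so k=13
a_0=18:  p_0=18·1+0=18,  q_0=18·0+1=1
a_1=2:  p_1=2·18+1=37,  q_1=2·1+0=2
a_2=3:  p_2=3·37+18=129,  q_2=3·2+1=7
…
a_4=1:  p_4=1·166+129=295,  q_4=1·9+7=16
a_5=1:  p_5=1·295+166=461,  q_5=1·16+9=25
a_6=1:  p_6=1·461+295=756,  q_6=1·25+16=41
a_7=8:  p_7=8·756+461=6509,  q_7=8·41+25=353
a_8=1:  p_8=1·6509+756=7265,  q_8=1·353+41=394
a_9=1:  p_9=1·7265+6509=13774,  q_9=1·394+353=747
a_10=1:  p_10=1·13774+7265=21039,  q_10=1·747+394=1141
a_11=1:  p_11=1·21039+13774=34813,  q_11=1·1141+747=1888
a_12=3:  p_12=3·34813+21039=125478,  q_12=3·1888+1141=6805
a_13=2:  p_13=2·125478+34813=285769,  q_13=2·6805+1888=15498
(x₁, y₁) = (285769, 15498);  285769² − 340·15498² = 1 ✓

285769 15498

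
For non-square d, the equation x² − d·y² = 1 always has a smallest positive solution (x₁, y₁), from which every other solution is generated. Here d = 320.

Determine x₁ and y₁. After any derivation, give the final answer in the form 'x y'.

√320 → a₀=17, period (1,7,1,34); ℓ=4 even so k=3
k=0  a_k=17  p_k/q_k = 17/1
k=1  a_k=1  p_k/q_k = 18/1
k=2  a_k=7  p_k/q_k = 143/8
k=3  a_k=1  p_k/q_k = 161/9
→ (161, 9).  Check: 161²=25921, 320·9²=25920, difference 1.

161 9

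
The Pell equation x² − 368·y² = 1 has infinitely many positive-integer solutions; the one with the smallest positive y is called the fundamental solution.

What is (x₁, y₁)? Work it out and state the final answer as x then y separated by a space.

√368 = [19; 5,2,5,38, …], period ℓ=4 (even) → k=3
i=0: a=19 ⇒ p=19, q=1
…
i=2: a=2 ⇒ p=211, q=11
i=3: a=5 ⇒ p=1151, q=60
fundamental: x₁=1151, y₁=60  (since 1324801 − 368·3600 = 1)

1151 60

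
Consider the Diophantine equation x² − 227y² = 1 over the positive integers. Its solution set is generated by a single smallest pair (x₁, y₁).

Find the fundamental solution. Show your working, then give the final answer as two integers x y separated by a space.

√227 → a₀=15, period (15,30); ℓ=2 even so k=1
a_0=15:  p_0=15·1+0=15,  q_0=15·0+1=1
a_1=15:  p_1=15·15+1=226,  q_1=15·1+0=15
→ (226, 15).  Check: 226²=51076, 227·15²=51075, difference 1.

226 15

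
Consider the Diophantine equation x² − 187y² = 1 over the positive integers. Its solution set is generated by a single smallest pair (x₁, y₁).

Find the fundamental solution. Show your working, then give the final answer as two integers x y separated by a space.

1682 123

√187 = [13; 1,2,13,2,1,26, …], period ℓ=6 (even) → k=5
i=0: a=13 ⇒ p=13, q=1
…
i=4: a=2 ⇒ p=1135, q=83
i=5: a=1 ⇒ p=1682, q=123
→ (1682, 123).  Check: 1682²=2829124, 187·123²=2829123, difference 1.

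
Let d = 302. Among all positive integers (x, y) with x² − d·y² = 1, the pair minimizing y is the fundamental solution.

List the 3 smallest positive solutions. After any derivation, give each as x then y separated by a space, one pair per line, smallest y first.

d=302: √d = [17; 2,1,1,1,4,…,1,2,34] (ℓ=16, even), read p_15/q_15
k=0  a_k=17  p_k/q_k = 17/1
…
k=3  a_k=1  p_k/q_k = 87/5
…
k=5  a_k=4  p_k/q_k = 643/37
…
k=10  a_k=2  p_k/q_k = 107675/6196
k=11  a_k=4  p_k/q_k = 467281/26889
k=12  a_k=1  p_k/q_k = 574956/33085
…
k=14  a_k=1  p_k/q_k = 1617193/93059
k=15  a_k=2  p_k/q_k = 4276623/246092
→ (4276623, 246092).  Check: 4276623²=18289504284129, 302·246092²=18289504284128, difference 1.
(4276623+246092√302)^2 = 36579008568257 + 2104885414632√302
(4276623+246092√302)^3 = 312869258720405635599 + 18003602753159249380√302

4276623 246092
36579008568257 2104885414632
312869258720405635599 18003602753159249380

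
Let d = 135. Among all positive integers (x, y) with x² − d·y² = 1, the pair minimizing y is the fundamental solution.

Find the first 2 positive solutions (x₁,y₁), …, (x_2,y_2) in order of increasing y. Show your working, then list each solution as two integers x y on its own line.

244 21
119071 10248

√135 → a₀=11, period (1,1,1,1,1,1,1,22); ℓ=8 even so k=7
a_0=11:  p_0=11·1+0=11,  q_0=11·0+1=1
a_1=1:  p_1=1·11+1=12,  q_1=1·1+0=1
a_2=1:  p_2=1·12+11=23,  q_2=1·1+1=2
a_3=1:  p_3=1·23+12=35,  q_3=1·2+1=3
…
a_5=1:  p_5=1·58+35=93,  q_5=1·5+3=8
a_6=1:  p_6=1·93+58=151,  q_6=1·8+5=13
a_7=1:  p_7=1·151+93=244,  q_7=1·13+8=21
(x₁, y₁) = (244, 21);  244² − 135·21² = 1 ✓
n=2: (244,21)∘(244,21) = (244·244+135·21·21, 244·21+21·244) = (119071,10248)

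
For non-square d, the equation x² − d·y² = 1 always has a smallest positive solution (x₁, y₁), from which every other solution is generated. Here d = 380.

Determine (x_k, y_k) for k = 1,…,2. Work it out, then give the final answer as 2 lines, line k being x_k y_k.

√380 → a₀=19, period (2,38); ℓ=2 even so k=1
step 0: (19, 1)  from 19·(1,0) + (0,1)
step 1: (39, 2)  from 2·(19,1) + (1,0)
(x₁, y₁) = (39, 2);  39² − 380·2² = 1 ✓
(x_2, y_2) = (39·39 + 380·2·2, 39·2 + 2·39) = (3041, 156)

39 2
3041 156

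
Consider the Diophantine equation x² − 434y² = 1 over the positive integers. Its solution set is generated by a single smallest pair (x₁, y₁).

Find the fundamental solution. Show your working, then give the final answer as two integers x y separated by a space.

125 6

√434 → a₀=20, period (1,4,1,40); ℓ=4 even so k=3
k=0  a_k=20  p_k/q_k = 20/1
k=1  a_k=1  p_k/q_k = 21/1
k=2  a_k=4  p_k/q_k = 104/5
k=3  a_k=1  p_k/q_k = 125/6
fundamental: x₁=125, y₁=6  (since 15625 − 434·36 = 1)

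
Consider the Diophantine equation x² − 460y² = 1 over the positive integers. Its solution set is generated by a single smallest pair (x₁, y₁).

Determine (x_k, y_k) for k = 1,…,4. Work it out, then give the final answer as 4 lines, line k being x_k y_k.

2535751 118230
12860066268001 599603681460
65219851798297071751 3040891269731634690
330762608834754335913072001 15421886156225925189922920

√460 = [21; 2,4,3,1,2,10,2,1,3,4,2,42, …], period ℓ=12 (even) → k=11
i=0: a=21 ⇒ p=21, q=1
i=1: a=2 ⇒ p=43, q=2
i=2: a=4 ⇒ p=193, q=9
…
i=5: a=2 ⇒ p=2252, q=105
…
i=7: a=2 ⇒ p=48922, q=2281
i=8: a=1 ⇒ p=72257, q=3369
i=9: a=3 ⇒ p=265693, q=12388
i=10: a=4 ⇒ p=1135029, q=52921
i=11: a=2 ⇒ p=2535751, q=118230
(x₁, y₁) = (2535751, 118230);  2535751² − 460·118230² = 1 ✓
k=2:  x_2 = 2535751·2535751+460·118230·118230 = 12860066268001,  y_2 = 2535751·118230+118230·2535751 = 599603681460
k=3:  x_3 = 2535751·12860066268001+460·118230·599603681460 = 65219851798297071751,  y_3 = 2535751·599603681460+118230·12860066268001 = 3040891269731634690
k=4:  x_4 = 2535751·65219851798297071751+460·118230·3040891269731634690 = 330762608834754335913072001,  y_4 = 2535751·3040891269731634690+118230·65219851798297071751 = 15421886156225925189922920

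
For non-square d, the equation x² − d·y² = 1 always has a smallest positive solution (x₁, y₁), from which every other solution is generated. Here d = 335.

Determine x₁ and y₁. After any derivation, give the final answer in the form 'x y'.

604 33

d=335: √d = [18; 3,3,3,36] (ℓ=4, even), read p_3/q_3
i=0: a=18 ⇒ p=18, q=1
i=1: a=3 ⇒ p=55, q=3
i=2: a=3 ⇒ p=183, q=10
i=3: a=3 ⇒ p=604, q=33
→ (604, 33).  Check: 604²=364816, 335·33²=364815, difference 1.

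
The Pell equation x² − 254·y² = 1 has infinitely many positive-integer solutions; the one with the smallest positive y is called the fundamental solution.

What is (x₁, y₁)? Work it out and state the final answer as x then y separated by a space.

√254 = [15; 1,14,1,30, …], period ℓ=4 (even) → k=3
i=0: a=15 ⇒ p=15, q=1
…
i=2: a=14 ⇒ p=239, q=15
i=3: a=1 ⇒ p=255, q=16
→ (255, 16).  Check: 255²=65025, 254·16²=65024, difference 1.

255 16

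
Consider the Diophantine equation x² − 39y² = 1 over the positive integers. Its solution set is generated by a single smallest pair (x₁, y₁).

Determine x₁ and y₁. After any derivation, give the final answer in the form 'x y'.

√39 → a₀=6, period (4,12); ℓ=2 even so k=1
k=0  a_k=6  p_k/q_k = 6/1
k=1  a_k=4  p_k/q_k = 25/4
→ (25, 4).  Check: 25²=625, 39·4²=624, difference 1.

25 4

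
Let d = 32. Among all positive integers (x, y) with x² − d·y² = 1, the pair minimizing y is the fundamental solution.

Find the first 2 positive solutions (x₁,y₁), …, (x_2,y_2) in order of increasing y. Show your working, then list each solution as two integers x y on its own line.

√32 → a₀=5, period (1,1,1,10); ℓ=4 even so k=3
step 0: (5, 1)  from 5·(1,0) + (0,1)
step 1: (6, 1)  from 1·(5,1) + (1,0)
step 2: (11, 2)  from 1·(6,1) + (5,1)
step 3: (17, 3)  from 1·(11,2) + (6,1)
(x₁, y₁) = (17, 3);  17² − 32·3² = 1 ✓
n=2: (17,3)∘(17,3) = (17·17+32·3·3, 17·3+3·17) = (577,102)

17 3
577 102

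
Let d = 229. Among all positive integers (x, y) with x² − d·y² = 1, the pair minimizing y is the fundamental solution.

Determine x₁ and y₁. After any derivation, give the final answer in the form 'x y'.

5848201 386460

[15; 7,1,1,7,30] for √229; ℓ=5 ⇒ convergent index 9
i=0: a=15 ⇒ p=15, q=1
i=1: a=7 ⇒ p=106, q=7
i=2: a=1 ⇒ p=121, q=8
…
i=5: a=30 ⇒ p=51527, q=3405
i=6: a=7 ⇒ p=362399, q=23948
i=7: a=1 ⇒ p=413926, q=27353
i=8: a=1 ⇒ p=776325, q=51301
i=9: a=7 ⇒ p=5848201, q=386460
(x₁, y₁) = (5848201, 386460);  5848201² − 229·386460² = 1 ✓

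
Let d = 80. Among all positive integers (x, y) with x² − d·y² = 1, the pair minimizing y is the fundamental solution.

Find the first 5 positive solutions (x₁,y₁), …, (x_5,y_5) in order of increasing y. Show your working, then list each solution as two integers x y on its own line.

9 1
161 18
2889 323
51841 5796
930249 104005

d=80: √d = [8; 1,16] (ℓ=2, even), read p_1/q_1
step 0: (8, 1)  from 8·(1,0) + (0,1)
step 1: (9, 1)  from 1·(8,1) + (1,0)
→ (9, 1).  Check: 9²=81, 80·1²=80, difference 1.
(9+1√80)^2 = 161 + 18√80
(9+1√80)^3 = 2889 + 323√80
(9+1√80)^4 = 51841 + 5796√80
(9+1√80)^5 = 930249 + 104005√80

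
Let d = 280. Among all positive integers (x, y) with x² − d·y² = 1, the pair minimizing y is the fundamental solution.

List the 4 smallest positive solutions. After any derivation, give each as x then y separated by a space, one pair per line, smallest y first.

d=280: √d = [16; 1,2,1,2,1,32] (ℓ=6, even), read p_5/q_5
k=0  a_k=16  p_k/q_k = 16/1
…
k=4  a_k=2  p_k/q_k = 184/11
k=5  a_k=1  p_k/q_k = 251/15
(x₁, y₁) = (251, 15);  251² − 280·15² = 1 ✓
(251+15√280)^2 = 126001 + 7530√280
(251+15√280)^3 = 63252251 + 3780045√280
(251+15√280)^4 = 31752504001 + 1897575060√280

251 15
126001 7530
63252251 3780045
31752504001 1897575060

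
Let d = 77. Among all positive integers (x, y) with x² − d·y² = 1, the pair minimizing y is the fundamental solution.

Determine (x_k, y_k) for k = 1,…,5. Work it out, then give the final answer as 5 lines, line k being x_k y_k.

√77 → a₀=8, period (1,3,2,3,1,16); ℓ=6 even so k=5
a_0=8:  p_0=8·1+0=8,  q_0=8·0+1=1
a_1=1:  p_1=1·8+1=9,  q_1=1·1+0=1
a_2=3:  p_2=3·9+8=35,  q_2=3·1+1=4
a_3=2:  p_3=2·35+9=79,  q_3=2·4+1=9
a_4=3:  p_4=3·79+35=272,  q_4=3·9+4=31
a_5=1:  p_5=1·272+79=351,  q_5=1·31+9=40
→ (351, 40).  Check: 351²=123201, 77·40²=123200, difference 1.
(x_2, y_2) = (351·351 + 77·40·40, 351·40 + 40·351) = (246401, 28080)
(x_3, y_3) = (351·246401 + 77·40·28080, 351·28080 + 40·246401) = (172973151, 19712120)
(x_4, y_4) = (351·172973151 + 77·40·19712120, 351·19712120 + 40·172973151) = (121426905601, 13837880160)
(x_5, y_5) = (351·121426905601 + 77·40·13837880160, 351·13837880160 + 40·121426905601) = (85241514758751, 9714172160200)

351 40
246401 28080
172973151 19712120
121426905601 13837880160
85241514758751 9714172160200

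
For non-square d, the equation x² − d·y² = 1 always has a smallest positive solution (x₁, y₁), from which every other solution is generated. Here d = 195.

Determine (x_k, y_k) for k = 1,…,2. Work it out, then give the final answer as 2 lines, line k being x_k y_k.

14 1
391 28

d=195: √d = [13; 1,26] (ℓ=2, even), read p_1/q_1
i=0: a=13 ⇒ p=13, q=1
i=1: a=1 ⇒ p=14, q=1
(x₁, y₁) = (14, 1);  14² − 195·1² = 1 ✓
(x_2, y_2) = (14·14 + 195·1·1, 14·1 + 1·14) = (391, 28)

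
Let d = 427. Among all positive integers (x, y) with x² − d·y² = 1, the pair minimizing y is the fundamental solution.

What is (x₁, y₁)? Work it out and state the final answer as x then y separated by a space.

√427 = [20; 1,1,1,40, …], period ℓ=4 (even) → k=3
k=0  a_k=20  p_k/q_k = 20/1
k=1  a_k=1  p_k/q_k = 21/1
k=2  a_k=1  p_k/q_k = 41/2
k=3  a_k=1  p_k/q_k = 62/3
(x₁, y₁) = (62, 3);  62² − 427·3² = 1 ✓

62 3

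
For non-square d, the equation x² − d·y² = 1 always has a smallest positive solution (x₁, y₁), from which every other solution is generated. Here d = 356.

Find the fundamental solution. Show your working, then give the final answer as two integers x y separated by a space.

√356 = [18; 1,6,1,1,2,…,6,1,36, …], period ℓ=14 (even) → k=13
a_0=18:  p_0=18·1+0=18,  q_0=18·0+1=1
a_1=1:  p_1=1·18+1=19,  q_1=1·1+0=1
a_2=6:  p_2=6·19+18=132,  q_2=6·1+1=7
a_3=1:  p_3=1·132+19=151,  q_3=1·7+1=8
a_4=1:  p_4=1·151+132=283,  q_4=1·8+7=15
a_5=2:  p_5=2·283+151=717,  q_5=2·15+8=38
…
a_7=8:  p_7=8·1000+717=8717,  q_7=8·53+38=462
a_8=1:  p_8=1·8717+1000=9717,  q_8=1·462+53=515
a_9=2:  p_9=2·9717+8717=28151,  q_9=2·515+462=1492
a_10=1:  p_10=1·28151+9717=37868,  q_10=1·1492+515=2007
…
a_12=6:  p_12=6·66019+37868=433982,  q_12=6·3499+2007=23001
a_13=1:  p_13=1·433982+66019=500001,  q_13=1·23001+3499=26500
→ (500001, 26500).  Check: 500001²=250001000001, 356·26500²=250001000000, difference 1.

500001 26500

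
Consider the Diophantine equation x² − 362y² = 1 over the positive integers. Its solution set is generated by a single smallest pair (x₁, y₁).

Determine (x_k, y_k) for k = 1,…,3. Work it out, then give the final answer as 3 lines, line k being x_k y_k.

723 38
1045457 54948
1511730099 79454770

√362 = [19; 38, …], period ℓ=1 (odd) → k=1
k=0  a_k=19  p_k/q_k = 19/1
k=1  a_k=38  p_k/q_k = 723/38
fundamental: x₁=723, y₁=38  (since 522729 − 362·1444 = 1)
k=2:  x_2 = 723·723+362·38·38 = 1045457,  y_2 = 723·38+38·723 = 54948
k=3:  x_3 = 723·1045457+362·38·54948 = 1511730099,  y_3 = 723·54948+38·1045457 = 79454770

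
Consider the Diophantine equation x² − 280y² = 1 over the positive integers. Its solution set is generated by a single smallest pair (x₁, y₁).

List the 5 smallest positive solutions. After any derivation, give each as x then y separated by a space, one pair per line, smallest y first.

251 15
126001 7530
63252251 3780045
31752504001 1897575060
15939693756251 952578900075

[16; 1,2,1,2,1,32] for √280; ℓ=6 ⇒ convergent index 5
a_0=16:  p_0=16·1+0=16,  q_0=16·0+1=1
…
a_3=1:  p_3=1·50+17=67,  q_3=1·3+1=4
a_4=2:  p_4=2·67+50=184,  q_4=2·4+3=11
a_5=1:  p_5=1·184+67=251,  q_5=1·11+4=15
fundamental: x₁=251, y₁=15  (since 63001 − 280·225 = 1)
n=2: (251,15)∘(251,15) = (251·251+280·15·15, 251·15+15·251) = (126001,7530)
n=3: (126001,7530)∘(251,15) = (251·126001+280·15·7530, 251·7530+15·126001) = (63252251,3780045)
n=4: (63252251,3780045)∘(251,15) = (251·63252251+280·15·3780045, 251·3780045+15·63252251) = (31752504001,1897575060)
n=5: (31752504001,1897575060)∘(251,15) = (251·31752504001+280·15·1897575060, 251·1897575060+15·31752504001) = (15939693756251,952578900075)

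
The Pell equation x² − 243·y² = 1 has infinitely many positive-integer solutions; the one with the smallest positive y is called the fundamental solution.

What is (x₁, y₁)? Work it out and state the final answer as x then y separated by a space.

d=243: √d = [15; 1,1,2,3,15,3,2,1,1,30] (ℓ=10, even), read p_9/q_9
a_0=15:  p_0=15·1+0=15,  q_0=15·0+1=1
a_1=1:  p_1=1·15+1=16,  q_1=1·1+0=1
…
a_5=15:  p_5=15·265+78=4053,  q_5=15·17+5=260
…
a_7=2:  p_7=2·12424+4053=28901,  q_7=2·797+260=1854
a_8=1:  p_8=1·28901+12424=41325,  q_8=1·1854+797=2651
a_9=1:  p_9=1·41325+28901=70226,  q_9=1·2651+1854=4505
fundamental: x₁=70226, y₁=4505  (since 4931691076 − 243·20295025 = 1)

70226 4505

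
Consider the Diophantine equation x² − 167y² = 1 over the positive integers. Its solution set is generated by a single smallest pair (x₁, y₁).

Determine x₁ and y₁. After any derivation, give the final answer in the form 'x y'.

√167 = [12; 1,11,1,24, …], period ℓ=4 (even) → k=3
a_0=12:  p_0=12·1+0=12,  q_0=12·0+1=1
a_1=1:  p_1=1·12+1=13,  q_1=1·1+0=1
a_2=11:  p_2=11·13+12=155,  q_2=11·1+1=12
a_3=1:  p_3=1·155+13=168,  q_3=1·12+1=13
fundamental: x₁=168, y₁=13  (since 28224 − 167·169 = 1)

168 13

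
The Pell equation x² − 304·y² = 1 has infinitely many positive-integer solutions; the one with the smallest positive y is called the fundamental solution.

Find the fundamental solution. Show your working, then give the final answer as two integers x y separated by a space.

57799 3315

d=304: √d = [17; 2,3,2,1,1,1,1,1,2,3,2,34] (ℓ=12, even), read p_11/q_11
i=0: a=17 ⇒ p=17, q=1
…
i=9: a=2 ⇒ p=7445, q=427
i=10: a=3 ⇒ p=25177, q=1444
i=11: a=2 ⇒ p=57799, q=3315
→ (57799, 3315).  Check: 57799²=3340724401, 304·3315²=3340724400, difference 1.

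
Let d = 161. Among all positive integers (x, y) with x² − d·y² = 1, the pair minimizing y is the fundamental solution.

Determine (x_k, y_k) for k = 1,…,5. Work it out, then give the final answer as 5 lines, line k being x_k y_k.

√161 = [12; 1,2,4,1,2,1,4,2,1,24, …], period ℓ=10 (even) → k=9
a_0=12:  p_0=12·1+0=12,  q_0=12·0+1=1
a_1=1:  p_1=1·12+1=13,  q_1=1·1+0=1
…
a_3=4:  p_3=4·38+13=165,  q_3=4·3+1=13
…
a_5=2:  p_5=2·203+165=571,  q_5=2·16+13=45
a_6=1:  p_6=1·571+203=774,  q_6=1·45+16=61
a_7=4:  p_7=4·774+571=3667,  q_7=4·61+45=289
a_8=2:  p_8=2·3667+774=8108,  q_8=2·289+61=639
a_9=1:  p_9=1·8108+3667=11775,  q_9=1·639+289=928
(x₁, y₁) = (11775, 928);  11775² − 161·928² = 1 ✓
k=2:  x_2 = 11775·11775+161·928·928 = 277301249,  y_2 = 11775·928+928·11775 = 21854400
k=3:  x_3 = 11775·277301249+161·928·21854400 = 6530444402175,  y_3 = 11775·21854400+928·277301249 = 514671119072
k=4:  x_4 = 11775·6530444402175+161·928·514671119072 = 153791965393920001,  y_4 = 11775·514671119072+928·6530444402175 = 12120504832291200
k=5:  x_5 = 11775·153791965393920001+161·928·12120504832291200 = 3621800778496371621375,  y_5 = 11775·12120504832291200+928·153791965393920001 = 285437888285786640928

11775 928
277301249 21854400
6530444402175 514671119072
153791965393920001 12120504832291200
3621800778496371621375 285437888285786640928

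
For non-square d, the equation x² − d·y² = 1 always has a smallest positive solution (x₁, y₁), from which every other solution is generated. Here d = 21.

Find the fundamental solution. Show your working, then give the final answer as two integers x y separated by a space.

55 12

√21 → a₀=4, period (1,1,2,1,1,8); ℓ=6 even so k=5
step 0: (4, 1)  from 4·(1,0) + (0,1)
step 1: (5, 1)  from 1·(4,1) + (1,0)
step 2: (9, 2)  from 1·(5,1) + (4,1)
step 3: (23, 5)  from 2·(9,2) + (5,1)
step 4: (32, 7)  from 1·(23,5) + (9,2)
step 5: (55, 12)  from 1·(32,7) + (23,5)
→ (55, 12).  Check: 55²=3025, 21·12²=3024, difference 1.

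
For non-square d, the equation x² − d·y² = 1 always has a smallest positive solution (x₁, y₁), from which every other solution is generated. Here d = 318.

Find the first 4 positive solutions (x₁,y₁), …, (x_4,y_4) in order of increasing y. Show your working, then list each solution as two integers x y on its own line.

√318 → a₀=17, period (1,4,1,34); ℓ=4 even so k=3
i=0: a=17 ⇒ p=17, q=1
i=1: a=1 ⇒ p=18, q=1
i=2: a=4 ⇒ p=89, q=5
i=3: a=1 ⇒ p=107, q=6
→ (107, 6).  Check: 107²=11449, 318·6²=11448, difference 1.
n=2: (107,6)∘(107,6) = (107·107+318·6·6, 107·6+6·107) = (22897,1284)
n=3: (22897,1284)∘(107,6) = (107·22897+318·6·1284, 107·1284+6·22897) = (4899851,274770)
n=4: (4899851,274770)∘(107,6) = (107·4899851+318·6·274770, 107·274770+6·4899851) = (1048545217,58799496)

107 6
22897 1284
4899851 274770
1048545217 58799496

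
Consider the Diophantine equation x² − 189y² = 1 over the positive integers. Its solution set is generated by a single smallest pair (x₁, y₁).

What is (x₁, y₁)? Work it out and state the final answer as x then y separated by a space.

55 4

√189 = [13; 1,2,1,26, …], period ℓ=4 (even) → k=3
i=0: a=13 ⇒ p=13, q=1
…
i=2: a=2 ⇒ p=41, q=3
i=3: a=1 ⇒ p=55, q=4
(x₁, y₁) = (55, 4);  55² − 189·4² = 1 ✓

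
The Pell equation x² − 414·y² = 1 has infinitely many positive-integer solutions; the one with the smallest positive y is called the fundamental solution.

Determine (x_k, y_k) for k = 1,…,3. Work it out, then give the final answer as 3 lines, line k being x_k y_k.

24335 1196
1184384449 58209320
57643991108495 2833047603204

[20; 2,1,7,2,7,1,2,40] for √414; ℓ=8 ⇒ convergent index 7
a_0=20:  p_0=20·1+0=20,  q_0=20·0+1=1
…
a_2=1:  p_2=1·41+20=61,  q_2=1·2+1=3
…
a_4=2:  p_4=2·468+61=997,  q_4=2·23+3=49
a_5=7:  p_5=7·997+468=7447,  q_5=7·49+23=366
a_6=1:  p_6=1·7447+997=8444,  q_6=1·366+49=415
a_7=2:  p_7=2·8444+7447=24335,  q_7=2·415+366=1196
→ (24335, 1196).  Check: 24335²=592192225, 414·1196²=592192224, difference 1.
(24335+1196√414)^2 = 1184384449 + 58209320√414
(24335+1196√414)^3 = 57643991108495 + 2833047603204√414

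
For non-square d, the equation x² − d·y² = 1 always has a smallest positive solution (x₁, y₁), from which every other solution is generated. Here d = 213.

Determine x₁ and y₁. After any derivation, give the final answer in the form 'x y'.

√213 → a₀=14, period (1,1,2,6,1,8,1,6,2,1,1,28); ℓ=12 even so k=11
a_0=14:  p_0=14·1+0=14,  q_0=14·0+1=1
a_1=1:  p_1=1·14+1=15,  q_1=1·1+0=1
a_2=1:  p_2=1·15+14=29,  q_2=1·1+1=2
…
a_5=1:  p_5=1·467+73=540,  q_5=1·32+5=37
…
a_7=1:  p_7=1·4787+540=5327,  q_7=1·328+37=365
a_8=6:  p_8=6·5327+4787=36749,  q_8=6·365+328=2518
…
a_10=1:  p_10=1·78825+36749=115574,  q_10=1·5401+2518=7919
a_11=1:  p_11=1·115574+78825=194399,  q_11=1·7919+5401=13320
fundamental: x₁=194399, y₁=13320  (since 37790971201 − 213·177422400 = 1)

194399 13320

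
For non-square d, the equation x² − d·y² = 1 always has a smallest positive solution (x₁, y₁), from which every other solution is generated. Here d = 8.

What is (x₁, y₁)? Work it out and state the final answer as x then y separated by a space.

3 1

d=8: √d = [2; 1,4] (ℓ=2, even), read p_1/q_1
k=0  a_k=2  p_k/q_k = 2/1
k=1  a_k=1  p_k/q_k = 3/1
fundamental: x₁=3, y₁=1  (since 9 − 8·1 = 1)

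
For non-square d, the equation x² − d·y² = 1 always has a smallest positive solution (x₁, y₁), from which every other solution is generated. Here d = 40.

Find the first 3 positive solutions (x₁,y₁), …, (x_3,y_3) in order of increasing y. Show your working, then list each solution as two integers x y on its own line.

19 3
721 114
27379 4329

d=40: √d = [6; 3,12] (ℓ=2, even), read p_1/q_1
k=0  a_k=6  p_k/q_k = 6/1
k=1  a_k=3  p_k/q_k = 19/3
(x₁, y₁) = (19, 3);  19² − 40·3² = 1 ✓
(19+3√40)^2 = 721 + 114√40
(19+3√40)^3 = 27379 + 4329√40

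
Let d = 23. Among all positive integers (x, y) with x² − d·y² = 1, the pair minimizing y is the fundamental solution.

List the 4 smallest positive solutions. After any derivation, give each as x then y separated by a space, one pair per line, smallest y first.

24 5
1151 240
55224 11515
2649601 552480

d=23: √d = [4; 1,3,1,8] (ℓ=4, even), read p_3/q_3
i=0: a=4 ⇒ p=4, q=1
i=1: a=1 ⇒ p=5, q=1
i=2: a=3 ⇒ p=19, q=4
i=3: a=1 ⇒ p=24, q=5
fundamental: x₁=24, y₁=5  (since 576 − 23·25 = 1)
k=2:  x_2 = 24·24+23·5·5 = 1151,  y_2 = 24·5+5·24 = 240
k=3:  x_3 = 24·1151+23·5·240 = 55224,  y_3 = 24·240+5·1151 = 11515
k=4:  x_4 = 24·55224+23·5·11515 = 2649601,  y_4 = 24·11515+5·55224 = 552480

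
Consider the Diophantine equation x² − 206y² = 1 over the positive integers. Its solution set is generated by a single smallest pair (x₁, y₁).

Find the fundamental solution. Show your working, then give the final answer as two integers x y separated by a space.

59535 4148

√206 = [14; 2,1,5,14,5,1,2,28, …], period ℓ=8 (even) → k=7
a_0=14:  p_0=14·1+0=14,  q_0=14·0+1=1
…
a_4=14:  p_4=14·244+43=3459,  q_4=14·17+3=241
a_5=5:  p_5=5·3459+244=17539,  q_5=5·241+17=1222
a_6=1:  p_6=1·17539+3459=20998,  q_6=1·1222+241=1463
a_7=2:  p_7=2·20998+17539=59535,  q_7=2·1463+1222=4148
fundamental: x₁=59535, y₁=4148  (since 3544416225 − 206·17205904 = 1)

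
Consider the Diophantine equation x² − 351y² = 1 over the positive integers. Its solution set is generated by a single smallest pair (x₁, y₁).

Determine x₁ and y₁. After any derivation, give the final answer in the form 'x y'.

[18; 1,2,1,3,2,2,2,3,1,2,1,36] for √351; ℓ=12 ⇒ convergent index 11
step 0: (18, 1)  from 18·(1,0) + (0,1)
…
step 5: (637, 34)  from 2·(281,15) + (75,4)
…
step 8: (12796, 683)  from 3·(3747,200) + (1555,83)
…
step 10: (45882, 2449)  from 2·(16543,883) + (12796,683)
step 11: (62425, 3332)  from 1·(45882,2449) + (16543,883)
→ (62425, 3332).  Check: 62425²=3896880625, 351·3332²=3896880624, difference 1.

62425 3332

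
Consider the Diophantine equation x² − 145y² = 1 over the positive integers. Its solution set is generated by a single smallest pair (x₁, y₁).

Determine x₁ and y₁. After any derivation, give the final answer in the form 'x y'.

[12; 24] for √145; ℓ=1 ⇒ convergent index 1
k=0  a_k=12  p_k/q_k = 12/1
k=1  a_k=24  p_k/q_k = 289/24
(x₁, y₁) = (289, 24);  289² − 145·24² = 1 ✓

289 24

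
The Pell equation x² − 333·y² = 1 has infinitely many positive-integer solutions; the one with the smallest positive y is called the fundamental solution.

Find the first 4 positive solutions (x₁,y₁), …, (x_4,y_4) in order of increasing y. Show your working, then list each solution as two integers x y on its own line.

73 4
10657 584
1555849 85260
227143297 12447376

[18; 4,36] for √333; ℓ=2 ⇒ convergent index 1
step 0: (18, 1)  from 18·(1,0) + (0,1)
step 1: (73, 4)  from 4·(18,1) + (1,0)
fundamental: x₁=73, y₁=4  (since 5329 − 333·16 = 1)
(x_2, y_2) = (73·73 + 333·4·4, 73·4 + 4·73) = (10657, 584)
(x_3, y_3) = (73·10657 + 333·4·584, 73·584 + 4·10657) = (1555849, 85260)
(x_4, y_4) = (73·1555849 + 333·4·85260, 73·85260 + 4·1555849) = (227143297, 12447376)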